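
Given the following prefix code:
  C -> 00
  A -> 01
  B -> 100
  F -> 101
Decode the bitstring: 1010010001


Decoding step by step:
Bits 101 -> F
Bits 00 -> C
Bits 100 -> B
Bits 01 -> A


Decoded message: FCBA


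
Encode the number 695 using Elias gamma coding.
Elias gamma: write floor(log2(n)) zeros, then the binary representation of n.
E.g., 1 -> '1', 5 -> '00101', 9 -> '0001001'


num_bits = floor(log2(695)) + 1 = 10
leading_zeros = num_bits - 1 = 9
binary(695) = 1010110111

Elias gamma(695) = '000000000' + '1010110111' = 0000000001010110111 (19 bits)


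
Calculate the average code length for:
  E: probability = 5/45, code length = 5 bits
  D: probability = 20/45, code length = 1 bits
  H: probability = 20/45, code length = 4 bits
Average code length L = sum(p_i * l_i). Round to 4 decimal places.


Weighted contributions p_i * l_i:
  E: (5/45) * 5 = 25/45
  D: (20/45) * 1 = 20/45
  H: (20/45) * 4 = 80/45
Sum = (25 + 20 + 80)/45 = 125/45

L = 125/45 = 2.7778 bits/symbol


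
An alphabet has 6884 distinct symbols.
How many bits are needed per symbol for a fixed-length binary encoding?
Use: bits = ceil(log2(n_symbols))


log2(6884) = 12.749
Bracket: 2^12 = 4096 < 6884 <= 2^13 = 8192
So ceil(log2(6884)) = 13

bits = ceil(log2(6884)) = ceil(12.749) = 13 bits


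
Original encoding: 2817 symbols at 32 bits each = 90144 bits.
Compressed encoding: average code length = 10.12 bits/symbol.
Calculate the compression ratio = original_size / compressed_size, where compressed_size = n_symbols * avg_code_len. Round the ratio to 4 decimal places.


original_size = n_symbols * orig_bits = 2817 * 32 = 90144 bits
compressed_size = n_symbols * avg_code_len = 2817 * 10.12 = 28508.04 bits
ratio = original_size / compressed_size = 90144 / 28508.04 = 3.1621

Compression ratio = 3.1621


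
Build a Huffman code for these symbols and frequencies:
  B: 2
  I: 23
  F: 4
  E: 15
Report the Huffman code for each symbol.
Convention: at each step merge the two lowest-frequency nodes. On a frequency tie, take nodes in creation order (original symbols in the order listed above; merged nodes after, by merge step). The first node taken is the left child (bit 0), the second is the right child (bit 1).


Huffman tree construction:
Step 1: Merge B(2) + F(4) = 6
Step 2: Merge (B+F)(6) + E(15) = 21
Step 3: Merge ((B+F)+E)(21) + I(23) = 44
Read each symbol's code off the tree from the root (left child = 0, right child = 1).

Codes:
  B: 000 (length 3)
  I: 1 (length 1)
  F: 001 (length 3)
  E: 01 (length 2)
Average code length: 71/44 = 1.6136 bits/symbol


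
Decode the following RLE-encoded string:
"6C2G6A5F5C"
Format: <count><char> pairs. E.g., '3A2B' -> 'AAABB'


Expanding each <count><char> pair:
  6C -> 'CCCCCC'
  2G -> 'GG'
  6A -> 'AAAAAA'
  5F -> 'FFFFF'
  5C -> 'CCCCC'

Decoded = CCCCCCGGAAAAAAFFFFFCCCCC


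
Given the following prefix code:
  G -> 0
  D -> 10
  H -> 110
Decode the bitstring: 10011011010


Decoding step by step:
Bits 10 -> D
Bits 0 -> G
Bits 110 -> H
Bits 110 -> H
Bits 10 -> D


Decoded message: DGHHD


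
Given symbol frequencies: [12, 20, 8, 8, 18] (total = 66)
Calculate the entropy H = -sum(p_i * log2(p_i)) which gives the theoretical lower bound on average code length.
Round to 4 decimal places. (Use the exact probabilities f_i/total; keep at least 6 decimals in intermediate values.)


Per-symbol terms -p_i * log2(p_i) with p_i = f_i/66:
  p = 12/66 = 0.181818: log2(p) = -2.459432, -p*log2(p) = 0.447169
  p = 20/66 = 0.303030: log2(p) = -1.722466, -p*log2(p) = 0.521959
  p = 8/66 = 0.121212: log2(p) = -3.044394, -p*log2(p) = 0.369017
  p = 8/66 = 0.121212: log2(p) = -3.044394, -p*log2(p) = 0.369017
  p = 18/66 = 0.272727: log2(p) = -1.874469, -p*log2(p) = 0.511219
H = 0.447169 + 0.521959 + 0.369017 + 0.369017 + 0.511219 = 2.218381

H = 2.2184 bits/symbol


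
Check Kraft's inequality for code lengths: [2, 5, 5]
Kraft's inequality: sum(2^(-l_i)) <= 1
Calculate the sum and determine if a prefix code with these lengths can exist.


Sum = 2^(-2) + 2^(-5) + 2^(-5)
    = 0.25 + 0.03125 + 0.03125
    = 10/32 = 0.3125
Since 0.3125 <= 1, Kraft's inequality IS satisfied.
A prefix code with these lengths CAN exist.

Kraft sum = 0.3125. Satisfied.


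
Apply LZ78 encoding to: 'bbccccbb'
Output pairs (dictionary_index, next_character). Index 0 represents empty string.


LZ78 encoding steps:
Dictionary: {0: ''}
Step 1: w='' (idx 0), next='b' -> output (0, 'b'), add 'b' as idx 1
Step 2: w='b' (idx 1), next='c' -> output (1, 'c'), add 'bc' as idx 2
Step 3: w='' (idx 0), next='c' -> output (0, 'c'), add 'c' as idx 3
Step 4: w='c' (idx 3), next='c' -> output (3, 'c'), add 'cc' as idx 4
Step 5: w='b' (idx 1), next='b' -> output (1, 'b'), add 'bb' as idx 5


Encoded: [(0, 'b'), (1, 'c'), (0, 'c'), (3, 'c'), (1, 'b')]


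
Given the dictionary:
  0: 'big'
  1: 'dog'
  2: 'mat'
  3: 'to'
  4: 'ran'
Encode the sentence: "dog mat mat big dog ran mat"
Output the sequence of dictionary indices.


Look up each word in the dictionary:
  'dog' -> 1
  'mat' -> 2
  'mat' -> 2
  'big' -> 0
  'dog' -> 1
  'ran' -> 4
  'mat' -> 2

Encoded: [1, 2, 2, 0, 1, 4, 2]


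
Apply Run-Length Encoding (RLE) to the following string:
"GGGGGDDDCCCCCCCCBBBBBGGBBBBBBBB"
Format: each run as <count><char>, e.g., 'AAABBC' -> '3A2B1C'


Scanning runs left to right:
  i=0: run of 'G' x 5 -> '5G'
  i=5: run of 'D' x 3 -> '3D'
  i=8: run of 'C' x 8 -> '8C'
  i=16: run of 'B' x 5 -> '5B'
  i=21: run of 'G' x 2 -> '2G'
  i=23: run of 'B' x 8 -> '8B'

RLE = 5G3D8C5B2G8B


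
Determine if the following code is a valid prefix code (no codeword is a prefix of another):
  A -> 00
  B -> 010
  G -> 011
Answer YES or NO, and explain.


Checking each pair (does one codeword prefix another?):
  A='00' vs B='010': no prefix
  A='00' vs G='011': no prefix
  B='010' vs A='00': no prefix
  B='010' vs G='011': no prefix
  G='011' vs A='00': no prefix
  G='011' vs B='010': no prefix
No violation found over all pairs.

YES -- this is a valid prefix code. No codeword is a prefix of any other codeword.


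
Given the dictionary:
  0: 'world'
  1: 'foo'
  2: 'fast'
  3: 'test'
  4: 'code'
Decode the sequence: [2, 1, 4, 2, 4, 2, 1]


Look up each index in the dictionary:
  2 -> 'fast'
  1 -> 'foo'
  4 -> 'code'
  2 -> 'fast'
  4 -> 'code'
  2 -> 'fast'
  1 -> 'foo'

Decoded: "fast foo code fast code fast foo"


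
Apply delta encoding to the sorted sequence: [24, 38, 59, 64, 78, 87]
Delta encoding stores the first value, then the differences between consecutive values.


First value: 24
Deltas:
  38 - 24 = 14
  59 - 38 = 21
  64 - 59 = 5
  78 - 64 = 14
  87 - 78 = 9


Delta encoded: [24, 14, 21, 5, 14, 9]


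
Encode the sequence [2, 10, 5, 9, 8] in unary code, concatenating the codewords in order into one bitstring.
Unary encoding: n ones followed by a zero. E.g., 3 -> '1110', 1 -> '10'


Encode each number as n ones followed by a terminating 0:
  2 -> 110 (3 bits)
  10 -> 11111111110 (11 bits)
  5 -> 111110 (6 bits)
  9 -> 1111111110 (10 bits)
  8 -> 111111110 (9 bits)
Total length = 3 + 11 + 6 + 10 + 9 = 39 bits.

Unary([2, 10, 5, 9, 8]) = 110111111111101111101111111110111111110 (39 bits)


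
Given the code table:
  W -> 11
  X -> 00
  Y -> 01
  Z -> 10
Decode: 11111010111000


Decoding:
11 -> W
11 -> W
10 -> Z
10 -> Z
11 -> W
10 -> Z
00 -> X


Result: WWZZWZX


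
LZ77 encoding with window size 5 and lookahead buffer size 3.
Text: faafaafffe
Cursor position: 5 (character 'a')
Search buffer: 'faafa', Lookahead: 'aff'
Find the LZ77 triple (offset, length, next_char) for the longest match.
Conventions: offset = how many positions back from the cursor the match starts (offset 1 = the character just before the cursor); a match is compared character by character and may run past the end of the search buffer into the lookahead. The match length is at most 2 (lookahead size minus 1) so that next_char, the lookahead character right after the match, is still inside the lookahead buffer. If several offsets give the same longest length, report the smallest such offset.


Try each offset into the search buffer:
  offset=1 (pos 4, char 'a'): match length 1
  offset=2 (pos 3, char 'f'): match length 0
  offset=3 (pos 2, char 'a'): match length 2
  offset=4 (pos 1, char 'a'): match length 1
  offset=5 (pos 0, char 'f'): match length 0
Longest match has length 2 at offset 3.
next_char = character at position 5 + 2 = 7 -> 'f'

Best match: offset=3, length=2 (matching 'af' starting at position 2)
LZ77 triple: (3, 2, 'f')


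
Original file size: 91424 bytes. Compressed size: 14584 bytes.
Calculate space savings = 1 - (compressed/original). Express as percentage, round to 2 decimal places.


ratio = compressed/original = 14584/91424 = 0.15952
savings = 1 - ratio = 1 - 0.15952 = 0.84048
as a percentage: 0.84048 * 100 = 84.05%

Space savings = 1 - 14584/91424 = 84.05%


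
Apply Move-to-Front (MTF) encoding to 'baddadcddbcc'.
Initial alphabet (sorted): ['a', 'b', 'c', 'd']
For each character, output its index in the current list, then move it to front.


MTF encoding:
'b': index 1 in ['a', 'b', 'c', 'd'] -> ['b', 'a', 'c', 'd']
'a': index 1 in ['b', 'a', 'c', 'd'] -> ['a', 'b', 'c', 'd']
'd': index 3 in ['a', 'b', 'c', 'd'] -> ['d', 'a', 'b', 'c']
'd': index 0 in ['d', 'a', 'b', 'c'] -> ['d', 'a', 'b', 'c']
'a': index 1 in ['d', 'a', 'b', 'c'] -> ['a', 'd', 'b', 'c']
'd': index 1 in ['a', 'd', 'b', 'c'] -> ['d', 'a', 'b', 'c']
'c': index 3 in ['d', 'a', 'b', 'c'] -> ['c', 'd', 'a', 'b']
'd': index 1 in ['c', 'd', 'a', 'b'] -> ['d', 'c', 'a', 'b']
'd': index 0 in ['d', 'c', 'a', 'b'] -> ['d', 'c', 'a', 'b']
'b': index 3 in ['d', 'c', 'a', 'b'] -> ['b', 'd', 'c', 'a']
'c': index 2 in ['b', 'd', 'c', 'a'] -> ['c', 'b', 'd', 'a']
'c': index 0 in ['c', 'b', 'd', 'a'] -> ['c', 'b', 'd', 'a']


Output: [1, 1, 3, 0, 1, 1, 3, 1, 0, 3, 2, 0]


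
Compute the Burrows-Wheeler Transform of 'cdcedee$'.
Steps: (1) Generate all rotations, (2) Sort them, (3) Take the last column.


Rotations (sorted):
  0: $cdcedee -> last char: e
  1: cdcedee$ -> last char: $
  2: cedee$cd -> last char: d
  3: dcedee$c -> last char: c
  4: dee$cdce -> last char: e
  5: e$cdcede -> last char: e
  6: edee$cdc -> last char: c
  7: ee$cdced -> last char: d


BWT = e$dceecd


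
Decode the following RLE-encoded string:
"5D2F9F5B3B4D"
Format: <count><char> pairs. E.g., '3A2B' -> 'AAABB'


Expanding each <count><char> pair:
  5D -> 'DDDDD'
  2F -> 'FF'
  9F -> 'FFFFFFFFF'
  5B -> 'BBBBB'
  3B -> 'BBB'
  4D -> 'DDDD'

Decoded = DDDDDFFFFFFFFFFFBBBBBBBBDDDD


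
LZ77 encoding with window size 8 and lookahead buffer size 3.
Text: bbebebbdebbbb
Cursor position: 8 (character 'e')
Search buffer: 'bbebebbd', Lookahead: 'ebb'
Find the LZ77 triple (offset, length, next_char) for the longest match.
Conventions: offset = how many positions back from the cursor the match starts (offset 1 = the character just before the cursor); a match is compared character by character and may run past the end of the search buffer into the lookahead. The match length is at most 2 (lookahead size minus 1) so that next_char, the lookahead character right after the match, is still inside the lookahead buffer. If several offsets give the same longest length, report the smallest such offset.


Try each offset into the search buffer:
  offset=1 (pos 7, char 'd'): match length 0
  offset=2 (pos 6, char 'b'): match length 0
  offset=3 (pos 5, char 'b'): match length 0
  offset=4 (pos 4, char 'e'): match length 2
  offset=5 (pos 3, char 'b'): match length 0
  offset=6 (pos 2, char 'e'): match length 2
  offset=7 (pos 1, char 'b'): match length 0
  offset=8 (pos 0, char 'b'): match length 0
Longest match has length 2, found at offsets 4, 6; take the smallest, offset 4.
next_char = character at position 8 + 2 = 10 -> 'b'

Best match: offset=4, length=2 (matching 'eb' starting at position 4)
LZ77 triple: (4, 2, 'b')


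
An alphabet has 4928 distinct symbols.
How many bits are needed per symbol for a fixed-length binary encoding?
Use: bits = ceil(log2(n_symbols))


log2(4928) = 12.2668
Bracket: 2^12 = 4096 < 4928 <= 2^13 = 8192
So ceil(log2(4928)) = 13

bits = ceil(log2(4928)) = ceil(12.2668) = 13 bits


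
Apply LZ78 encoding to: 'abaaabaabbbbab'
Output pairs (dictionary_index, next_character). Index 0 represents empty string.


LZ78 encoding steps:
Dictionary: {0: ''}
Step 1: w='' (idx 0), next='a' -> output (0, 'a'), add 'a' as idx 1
Step 2: w='' (idx 0), next='b' -> output (0, 'b'), add 'b' as idx 2
Step 3: w='a' (idx 1), next='a' -> output (1, 'a'), add 'aa' as idx 3
Step 4: w='a' (idx 1), next='b' -> output (1, 'b'), add 'ab' as idx 4
Step 5: w='aa' (idx 3), next='b' -> output (3, 'b'), add 'aab' as idx 5
Step 6: w='b' (idx 2), next='b' -> output (2, 'b'), add 'bb' as idx 6
Step 7: w='b' (idx 2), next='a' -> output (2, 'a'), add 'ba' as idx 7
Step 8: w='b' (idx 2), end of input -> output (2, '')


Encoded: [(0, 'a'), (0, 'b'), (1, 'a'), (1, 'b'), (3, 'b'), (2, 'b'), (2, 'a'), (2, '')]


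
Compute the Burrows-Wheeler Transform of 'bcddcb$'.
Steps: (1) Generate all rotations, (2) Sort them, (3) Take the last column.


Rotations (sorted):
  0: $bcddcb -> last char: b
  1: b$bcddc -> last char: c
  2: bcddcb$ -> last char: $
  3: cb$bcdd -> last char: d
  4: cddcb$b -> last char: b
  5: dcb$bcd -> last char: d
  6: ddcb$bc -> last char: c


BWT = bc$dbdc


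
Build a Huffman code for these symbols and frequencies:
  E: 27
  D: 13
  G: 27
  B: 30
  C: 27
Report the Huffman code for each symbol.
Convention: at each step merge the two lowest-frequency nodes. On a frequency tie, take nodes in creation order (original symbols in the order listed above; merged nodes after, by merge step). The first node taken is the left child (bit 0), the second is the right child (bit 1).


Huffman tree construction:
Step 1: Merge D(13) + E(27) = 40
Step 2: Merge G(27) + C(27) = 54
Step 3: Merge B(30) + (D+E)(40) = 70
Step 4: Merge (G+C)(54) + (B+(D+E))(70) = 124
Read each symbol's code off the tree from the root (left child = 0, right child = 1).

Codes:
  E: 111 (length 3)
  D: 110 (length 3)
  G: 00 (length 2)
  B: 10 (length 2)
  C: 01 (length 2)
Average code length: 288/124 = 2.3226 bits/symbol


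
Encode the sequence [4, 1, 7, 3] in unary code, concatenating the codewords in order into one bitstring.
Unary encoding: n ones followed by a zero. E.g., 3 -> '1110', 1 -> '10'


Encode each number as n ones followed by a terminating 0:
  4 -> 11110 (5 bits)
  1 -> 10 (2 bits)
  7 -> 11111110 (8 bits)
  3 -> 1110 (4 bits)
Total length = 5 + 2 + 8 + 4 = 19 bits.

Unary([4, 1, 7, 3]) = 1111010111111101110 (19 bits)


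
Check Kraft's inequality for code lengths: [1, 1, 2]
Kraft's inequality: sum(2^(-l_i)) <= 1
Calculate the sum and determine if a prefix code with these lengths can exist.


Sum = 2^(-1) + 2^(-1) + 2^(-2)
    = 0.5 + 0.5 + 0.25
    = 5/4 = 1.25
Since 1.25 > 1, Kraft's inequality is NOT satisfied.
A prefix code with these lengths CANNOT exist.

Kraft sum = 1.25. Not satisfied.


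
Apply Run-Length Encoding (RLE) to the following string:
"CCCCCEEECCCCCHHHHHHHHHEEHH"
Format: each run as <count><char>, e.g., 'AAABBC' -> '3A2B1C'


Scanning runs left to right:
  i=0: run of 'C' x 5 -> '5C'
  i=5: run of 'E' x 3 -> '3E'
  i=8: run of 'C' x 5 -> '5C'
  i=13: run of 'H' x 9 -> '9H'
  i=22: run of 'E' x 2 -> '2E'
  i=24: run of 'H' x 2 -> '2H'

RLE = 5C3E5C9H2E2H


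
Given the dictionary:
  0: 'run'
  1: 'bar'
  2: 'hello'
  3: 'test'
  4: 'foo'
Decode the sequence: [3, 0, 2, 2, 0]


Look up each index in the dictionary:
  3 -> 'test'
  0 -> 'run'
  2 -> 'hello'
  2 -> 'hello'
  0 -> 'run'

Decoded: "test run hello hello run"


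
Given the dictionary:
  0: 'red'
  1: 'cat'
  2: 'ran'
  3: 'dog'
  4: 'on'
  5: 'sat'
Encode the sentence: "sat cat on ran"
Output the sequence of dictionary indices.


Look up each word in the dictionary:
  'sat' -> 5
  'cat' -> 1
  'on' -> 4
  'ran' -> 2

Encoded: [5, 1, 4, 2]


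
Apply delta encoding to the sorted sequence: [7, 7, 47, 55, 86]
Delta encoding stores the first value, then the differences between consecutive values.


First value: 7
Deltas:
  7 - 7 = 0
  47 - 7 = 40
  55 - 47 = 8
  86 - 55 = 31


Delta encoded: [7, 0, 40, 8, 31]


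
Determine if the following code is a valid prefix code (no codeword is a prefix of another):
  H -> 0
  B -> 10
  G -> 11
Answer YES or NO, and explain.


Checking each pair (does one codeword prefix another?):
  H='0' vs B='10': no prefix
  H='0' vs G='11': no prefix
  B='10' vs H='0': no prefix
  B='10' vs G='11': no prefix
  G='11' vs H='0': no prefix
  G='11' vs B='10': no prefix
No violation found over all pairs.

YES -- this is a valid prefix code. No codeword is a prefix of any other codeword.


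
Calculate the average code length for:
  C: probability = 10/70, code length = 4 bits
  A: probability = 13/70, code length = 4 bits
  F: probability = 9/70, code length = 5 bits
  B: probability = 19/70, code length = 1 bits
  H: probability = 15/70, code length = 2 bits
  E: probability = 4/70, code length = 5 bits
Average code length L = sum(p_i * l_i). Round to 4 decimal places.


Weighted contributions p_i * l_i:
  C: (10/70) * 4 = 40/70
  A: (13/70) * 4 = 52/70
  F: (9/70) * 5 = 45/70
  B: (19/70) * 1 = 19/70
  H: (15/70) * 2 = 30/70
  E: (4/70) * 5 = 20/70
Sum = (40 + 52 + 45 + 19 + 30 + 20)/70 = 206/70

L = 206/70 = 2.9429 bits/symbol


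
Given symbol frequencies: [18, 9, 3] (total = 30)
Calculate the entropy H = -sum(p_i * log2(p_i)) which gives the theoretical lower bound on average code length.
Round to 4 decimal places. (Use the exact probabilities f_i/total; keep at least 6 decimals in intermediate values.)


Per-symbol terms -p_i * log2(p_i) with p_i = f_i/30:
  p = 18/30 = 0.600000: log2(p) = -0.736966, -p*log2(p) = 0.442179
  p = 9/30 = 0.300000: log2(p) = -1.736966, -p*log2(p) = 0.521090
  p = 3/30 = 0.100000: log2(p) = -3.321928, -p*log2(p) = 0.332193
H = 0.442179 + 0.521090 + 0.332193 = 1.295462

H = 1.2955 bits/symbol


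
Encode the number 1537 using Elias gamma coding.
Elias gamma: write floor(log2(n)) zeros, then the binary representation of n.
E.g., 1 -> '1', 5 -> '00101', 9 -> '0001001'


num_bits = floor(log2(1537)) + 1 = 11
leading_zeros = num_bits - 1 = 10
binary(1537) = 11000000001

Elias gamma(1537) = '0000000000' + '11000000001' = 000000000011000000001 (21 bits)


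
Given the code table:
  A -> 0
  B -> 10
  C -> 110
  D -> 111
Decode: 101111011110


Decoding:
10 -> B
111 -> D
10 -> B
111 -> D
10 -> B


Result: BDBDB


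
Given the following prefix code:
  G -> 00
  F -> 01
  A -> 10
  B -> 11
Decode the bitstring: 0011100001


Decoding step by step:
Bits 00 -> G
Bits 11 -> B
Bits 10 -> A
Bits 00 -> G
Bits 01 -> F


Decoded message: GBAGF


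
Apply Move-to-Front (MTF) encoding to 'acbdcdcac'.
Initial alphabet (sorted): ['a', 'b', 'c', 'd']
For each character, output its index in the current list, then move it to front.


MTF encoding:
'a': index 0 in ['a', 'b', 'c', 'd'] -> ['a', 'b', 'c', 'd']
'c': index 2 in ['a', 'b', 'c', 'd'] -> ['c', 'a', 'b', 'd']
'b': index 2 in ['c', 'a', 'b', 'd'] -> ['b', 'c', 'a', 'd']
'd': index 3 in ['b', 'c', 'a', 'd'] -> ['d', 'b', 'c', 'a']
'c': index 2 in ['d', 'b', 'c', 'a'] -> ['c', 'd', 'b', 'a']
'd': index 1 in ['c', 'd', 'b', 'a'] -> ['d', 'c', 'b', 'a']
'c': index 1 in ['d', 'c', 'b', 'a'] -> ['c', 'd', 'b', 'a']
'a': index 3 in ['c', 'd', 'b', 'a'] -> ['a', 'c', 'd', 'b']
'c': index 1 in ['a', 'c', 'd', 'b'] -> ['c', 'a', 'd', 'b']


Output: [0, 2, 2, 3, 2, 1, 1, 3, 1]


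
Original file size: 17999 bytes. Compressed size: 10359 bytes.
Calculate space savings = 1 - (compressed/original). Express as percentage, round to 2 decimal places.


ratio = compressed/original = 10359/17999 = 0.575532
savings = 1 - ratio = 1 - 0.575532 = 0.424468
as a percentage: 0.424468 * 100 = 42.45%

Space savings = 1 - 10359/17999 = 42.45%


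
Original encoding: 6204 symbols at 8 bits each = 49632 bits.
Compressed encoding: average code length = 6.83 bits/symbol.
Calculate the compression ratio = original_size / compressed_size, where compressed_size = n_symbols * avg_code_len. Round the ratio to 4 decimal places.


original_size = n_symbols * orig_bits = 6204 * 8 = 49632 bits
compressed_size = n_symbols * avg_code_len = 6204 * 6.83 = 42373.32 bits
ratio = original_size / compressed_size = 49632 / 42373.32 = 1.1713

Compression ratio = 1.1713


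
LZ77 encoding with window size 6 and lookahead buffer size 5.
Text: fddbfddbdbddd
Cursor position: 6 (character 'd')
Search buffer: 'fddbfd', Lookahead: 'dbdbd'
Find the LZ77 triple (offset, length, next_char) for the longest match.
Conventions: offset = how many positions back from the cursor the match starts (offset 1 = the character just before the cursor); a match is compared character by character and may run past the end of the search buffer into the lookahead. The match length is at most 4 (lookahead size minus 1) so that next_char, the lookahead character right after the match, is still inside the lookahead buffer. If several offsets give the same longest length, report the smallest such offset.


Try each offset into the search buffer:
  offset=1 (pos 5, char 'd'): match length 1
  offset=2 (pos 4, char 'f'): match length 0
  offset=3 (pos 3, char 'b'): match length 0
  offset=4 (pos 2, char 'd'): match length 2
  offset=5 (pos 1, char 'd'): match length 1
  offset=6 (pos 0, char 'f'): match length 0
Longest match has length 2 at offset 4.
next_char = character at position 6 + 2 = 8 -> 'd'

Best match: offset=4, length=2 (matching 'db' starting at position 2)
LZ77 triple: (4, 2, 'd')


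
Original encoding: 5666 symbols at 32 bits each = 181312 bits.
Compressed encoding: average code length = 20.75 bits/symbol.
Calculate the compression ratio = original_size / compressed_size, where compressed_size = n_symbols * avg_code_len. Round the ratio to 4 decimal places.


original_size = n_symbols * orig_bits = 5666 * 32 = 181312 bits
compressed_size = n_symbols * avg_code_len = 5666 * 20.75 = 117569.5 bits
ratio = original_size / compressed_size = 181312 / 117569.5 = 1.5422

Compression ratio = 1.5422


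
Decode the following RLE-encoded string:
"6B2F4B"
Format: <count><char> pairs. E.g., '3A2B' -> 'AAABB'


Expanding each <count><char> pair:
  6B -> 'BBBBBB'
  2F -> 'FF'
  4B -> 'BBBB'

Decoded = BBBBBBFFBBBB


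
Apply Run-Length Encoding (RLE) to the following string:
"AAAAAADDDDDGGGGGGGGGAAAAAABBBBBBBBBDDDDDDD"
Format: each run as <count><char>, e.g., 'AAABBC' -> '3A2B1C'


Scanning runs left to right:
  i=0: run of 'A' x 6 -> '6A'
  i=6: run of 'D' x 5 -> '5D'
  i=11: run of 'G' x 9 -> '9G'
  i=20: run of 'A' x 6 -> '6A'
  i=26: run of 'B' x 9 -> '9B'
  i=35: run of 'D' x 7 -> '7D'

RLE = 6A5D9G6A9B7D


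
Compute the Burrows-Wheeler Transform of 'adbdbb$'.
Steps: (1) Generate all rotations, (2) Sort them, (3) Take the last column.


Rotations (sorted):
  0: $adbdbb -> last char: b
  1: adbdbb$ -> last char: $
  2: b$adbdb -> last char: b
  3: bb$adbd -> last char: d
  4: bdbb$ad -> last char: d
  5: dbb$adb -> last char: b
  6: dbdbb$a -> last char: a


BWT = b$bddba


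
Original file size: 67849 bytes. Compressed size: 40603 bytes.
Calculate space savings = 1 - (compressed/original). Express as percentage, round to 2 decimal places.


ratio = compressed/original = 40603/67849 = 0.598432
savings = 1 - ratio = 1 - 0.598432 = 0.401568
as a percentage: 0.401568 * 100 = 40.16%

Space savings = 1 - 40603/67849 = 40.16%


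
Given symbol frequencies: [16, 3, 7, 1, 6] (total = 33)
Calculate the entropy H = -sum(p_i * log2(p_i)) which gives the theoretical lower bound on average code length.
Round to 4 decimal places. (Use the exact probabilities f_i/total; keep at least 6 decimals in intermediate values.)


Per-symbol terms -p_i * log2(p_i) with p_i = f_i/33:
  p = 16/33 = 0.484848: log2(p) = -1.044394, -p*log2(p) = 0.506373
  p = 3/33 = 0.090909: log2(p) = -3.459432, -p*log2(p) = 0.314494
  p = 7/33 = 0.212121: log2(p) = -2.237039, -p*log2(p) = 0.474523
  p = 1/33 = 0.030303: log2(p) = -5.044394, -p*log2(p) = 0.152860
  p = 6/33 = 0.181818: log2(p) = -2.459432, -p*log2(p) = 0.447169
H = 0.506373 + 0.314494 + 0.474523 + 0.152860 + 0.447169 = 1.895419

H = 1.8954 bits/symbol


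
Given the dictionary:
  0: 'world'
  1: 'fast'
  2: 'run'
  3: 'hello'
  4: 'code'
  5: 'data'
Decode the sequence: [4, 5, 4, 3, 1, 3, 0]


Look up each index in the dictionary:
  4 -> 'code'
  5 -> 'data'
  4 -> 'code'
  3 -> 'hello'
  1 -> 'fast'
  3 -> 'hello'
  0 -> 'world'

Decoded: "code data code hello fast hello world"


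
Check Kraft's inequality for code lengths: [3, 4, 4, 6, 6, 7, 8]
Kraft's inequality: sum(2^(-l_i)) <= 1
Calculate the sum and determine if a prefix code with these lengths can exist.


Sum = 2^(-3) + 2^(-4) + 2^(-4) + 2^(-6) + 2^(-6) + 2^(-7) + 2^(-8)
    = 0.125 + 0.0625 + 0.0625 + 0.015625 + 0.015625 + 0.0078125 + 0.00390625
    = 75/256 = 0.29296875
Since 0.29296875 <= 1, Kraft's inequality IS satisfied.
A prefix code with these lengths CAN exist.

Kraft sum = 0.29296875. Satisfied.


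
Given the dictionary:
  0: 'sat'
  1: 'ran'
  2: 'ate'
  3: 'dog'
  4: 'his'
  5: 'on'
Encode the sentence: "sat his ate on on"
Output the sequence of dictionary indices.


Look up each word in the dictionary:
  'sat' -> 0
  'his' -> 4
  'ate' -> 2
  'on' -> 5
  'on' -> 5

Encoded: [0, 4, 2, 5, 5]


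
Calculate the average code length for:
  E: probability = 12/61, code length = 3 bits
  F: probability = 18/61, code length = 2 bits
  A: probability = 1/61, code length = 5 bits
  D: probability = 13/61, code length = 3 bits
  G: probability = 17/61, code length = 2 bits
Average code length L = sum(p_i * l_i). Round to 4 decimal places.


Weighted contributions p_i * l_i:
  E: (12/61) * 3 = 36/61
  F: (18/61) * 2 = 36/61
  A: (1/61) * 5 = 5/61
  D: (13/61) * 3 = 39/61
  G: (17/61) * 2 = 34/61
Sum = (36 + 36 + 5 + 39 + 34)/61 = 150/61

L = 150/61 = 2.4590 bits/symbol


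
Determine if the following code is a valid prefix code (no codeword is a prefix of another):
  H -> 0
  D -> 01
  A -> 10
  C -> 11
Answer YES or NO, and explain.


Checking each pair (does one codeword prefix another?):
  H='0' vs D='01': prefix -- VIOLATION

NO -- this is NOT a valid prefix code. H (0) is a prefix of D (01).


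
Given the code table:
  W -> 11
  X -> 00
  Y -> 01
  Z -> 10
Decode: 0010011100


Decoding:
00 -> X
10 -> Z
01 -> Y
11 -> W
00 -> X


Result: XZYWX


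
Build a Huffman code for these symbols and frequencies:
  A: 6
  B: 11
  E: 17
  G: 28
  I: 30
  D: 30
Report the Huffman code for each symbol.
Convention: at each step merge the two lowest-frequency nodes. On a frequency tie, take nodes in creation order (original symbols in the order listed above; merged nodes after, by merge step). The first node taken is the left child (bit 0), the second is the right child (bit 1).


Huffman tree construction:
Step 1: Merge A(6) + B(11) = 17
Step 2: Merge E(17) + (A+B)(17) = 34
Step 3: Merge G(28) + I(30) = 58
Step 4: Merge D(30) + (E+(A+B))(34) = 64
Step 5: Merge (G+I)(58) + (D+(E+(A+B)))(64) = 122
Read each symbol's code off the tree from the root (left child = 0, right child = 1).

Codes:
  A: 1110 (length 4)
  B: 1111 (length 4)
  E: 110 (length 3)
  G: 00 (length 2)
  I: 01 (length 2)
  D: 10 (length 2)
Average code length: 295/122 = 2.4180 bits/symbol


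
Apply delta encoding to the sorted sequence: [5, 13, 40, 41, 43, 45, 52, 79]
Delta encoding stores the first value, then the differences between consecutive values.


First value: 5
Deltas:
  13 - 5 = 8
  40 - 13 = 27
  41 - 40 = 1
  43 - 41 = 2
  45 - 43 = 2
  52 - 45 = 7
  79 - 52 = 27


Delta encoded: [5, 8, 27, 1, 2, 2, 7, 27]


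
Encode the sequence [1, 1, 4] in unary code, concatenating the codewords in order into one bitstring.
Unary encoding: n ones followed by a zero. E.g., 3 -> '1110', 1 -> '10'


Encode each number as n ones followed by a terminating 0:
  1 -> 10 (2 bits)
  1 -> 10 (2 bits)
  4 -> 11110 (5 bits)
Total length = 2 + 2 + 5 = 9 bits.

Unary([1, 1, 4]) = 101011110 (9 bits)


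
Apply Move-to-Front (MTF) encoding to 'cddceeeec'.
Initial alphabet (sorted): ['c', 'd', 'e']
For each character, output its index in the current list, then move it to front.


MTF encoding:
'c': index 0 in ['c', 'd', 'e'] -> ['c', 'd', 'e']
'd': index 1 in ['c', 'd', 'e'] -> ['d', 'c', 'e']
'd': index 0 in ['d', 'c', 'e'] -> ['d', 'c', 'e']
'c': index 1 in ['d', 'c', 'e'] -> ['c', 'd', 'e']
'e': index 2 in ['c', 'd', 'e'] -> ['e', 'c', 'd']
'e': index 0 in ['e', 'c', 'd'] -> ['e', 'c', 'd']
'e': index 0 in ['e', 'c', 'd'] -> ['e', 'c', 'd']
'e': index 0 in ['e', 'c', 'd'] -> ['e', 'c', 'd']
'c': index 1 in ['e', 'c', 'd'] -> ['c', 'e', 'd']


Output: [0, 1, 0, 1, 2, 0, 0, 0, 1]


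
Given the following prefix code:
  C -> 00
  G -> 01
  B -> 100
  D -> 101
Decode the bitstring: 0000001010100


Decoding step by step:
Bits 00 -> C
Bits 00 -> C
Bits 00 -> C
Bits 101 -> D
Bits 01 -> G
Bits 00 -> C


Decoded message: CCCDGC


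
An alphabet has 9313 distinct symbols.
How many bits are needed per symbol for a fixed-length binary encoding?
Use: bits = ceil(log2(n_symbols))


log2(9313) = 13.185
Bracket: 2^13 = 8192 < 9313 <= 2^14 = 16384
So ceil(log2(9313)) = 14

bits = ceil(log2(9313)) = ceil(13.185) = 14 bits


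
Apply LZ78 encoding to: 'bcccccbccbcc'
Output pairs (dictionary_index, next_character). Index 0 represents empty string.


LZ78 encoding steps:
Dictionary: {0: ''}
Step 1: w='' (idx 0), next='b' -> output (0, 'b'), add 'b' as idx 1
Step 2: w='' (idx 0), next='c' -> output (0, 'c'), add 'c' as idx 2
Step 3: w='c' (idx 2), next='c' -> output (2, 'c'), add 'cc' as idx 3
Step 4: w='cc' (idx 3), next='b' -> output (3, 'b'), add 'ccb' as idx 4
Step 5: w='ccb' (idx 4), next='c' -> output (4, 'c'), add 'ccbc' as idx 5
Step 6: w='c' (idx 2), end of input -> output (2, '')


Encoded: [(0, 'b'), (0, 'c'), (2, 'c'), (3, 'b'), (4, 'c'), (2, '')]


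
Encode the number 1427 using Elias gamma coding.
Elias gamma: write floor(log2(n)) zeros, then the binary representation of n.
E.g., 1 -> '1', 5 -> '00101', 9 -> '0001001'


num_bits = floor(log2(1427)) + 1 = 11
leading_zeros = num_bits - 1 = 10
binary(1427) = 10110010011

Elias gamma(1427) = '0000000000' + '10110010011' = 000000000010110010011 (21 bits)


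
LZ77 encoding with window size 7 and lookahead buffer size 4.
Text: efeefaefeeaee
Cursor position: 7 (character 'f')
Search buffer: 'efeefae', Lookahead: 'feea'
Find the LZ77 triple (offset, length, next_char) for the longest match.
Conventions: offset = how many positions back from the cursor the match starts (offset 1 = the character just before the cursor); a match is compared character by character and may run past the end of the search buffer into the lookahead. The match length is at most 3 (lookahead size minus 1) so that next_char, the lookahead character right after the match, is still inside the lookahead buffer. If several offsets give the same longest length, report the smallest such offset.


Try each offset into the search buffer:
  offset=1 (pos 6, char 'e'): match length 0
  offset=2 (pos 5, char 'a'): match length 0
  offset=3 (pos 4, char 'f'): match length 1
  offset=4 (pos 3, char 'e'): match length 0
  offset=5 (pos 2, char 'e'): match length 0
  offset=6 (pos 1, char 'f'): match length 3
  offset=7 (pos 0, char 'e'): match length 0
Longest match has length 3 at offset 6.
next_char = character at position 7 + 3 = 10 -> 'a'

Best match: offset=6, length=3 (matching 'fee' starting at position 1)
LZ77 triple: (6, 3, 'a')


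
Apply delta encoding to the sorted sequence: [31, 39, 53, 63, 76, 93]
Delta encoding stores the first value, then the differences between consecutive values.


First value: 31
Deltas:
  39 - 31 = 8
  53 - 39 = 14
  63 - 53 = 10
  76 - 63 = 13
  93 - 76 = 17


Delta encoded: [31, 8, 14, 10, 13, 17]


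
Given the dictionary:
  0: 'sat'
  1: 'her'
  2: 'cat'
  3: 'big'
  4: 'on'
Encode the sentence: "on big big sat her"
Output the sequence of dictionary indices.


Look up each word in the dictionary:
  'on' -> 4
  'big' -> 3
  'big' -> 3
  'sat' -> 0
  'her' -> 1

Encoded: [4, 3, 3, 0, 1]


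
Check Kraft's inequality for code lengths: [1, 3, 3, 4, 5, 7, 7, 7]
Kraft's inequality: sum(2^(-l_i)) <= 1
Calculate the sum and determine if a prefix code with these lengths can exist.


Sum = 2^(-1) + 2^(-3) + 2^(-3) + 2^(-4) + 2^(-5) + 2^(-7) + 2^(-7) + 2^(-7)
    = 0.5 + 0.125 + 0.125 + 0.0625 + 0.03125 + 0.0078125 + 0.0078125 + 0.0078125
    = 111/128 = 0.8671875
Since 0.8671875 <= 1, Kraft's inequality IS satisfied.
A prefix code with these lengths CAN exist.

Kraft sum = 0.8671875. Satisfied.


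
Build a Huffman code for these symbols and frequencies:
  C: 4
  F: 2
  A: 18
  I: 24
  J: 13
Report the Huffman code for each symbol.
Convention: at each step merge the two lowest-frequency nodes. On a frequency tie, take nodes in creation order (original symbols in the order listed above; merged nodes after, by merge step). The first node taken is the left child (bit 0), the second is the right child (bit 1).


Huffman tree construction:
Step 1: Merge F(2) + C(4) = 6
Step 2: Merge (F+C)(6) + J(13) = 19
Step 3: Merge A(18) + ((F+C)+J)(19) = 37
Step 4: Merge I(24) + (A+((F+C)+J))(37) = 61
Read each symbol's code off the tree from the root (left child = 0, right child = 1).

Codes:
  C: 1101 (length 4)
  F: 1100 (length 4)
  A: 10 (length 2)
  I: 0 (length 1)
  J: 111 (length 3)
Average code length: 123/61 = 2.0164 bits/symbol


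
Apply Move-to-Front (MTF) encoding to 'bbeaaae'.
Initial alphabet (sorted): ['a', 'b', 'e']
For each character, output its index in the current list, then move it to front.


MTF encoding:
'b': index 1 in ['a', 'b', 'e'] -> ['b', 'a', 'e']
'b': index 0 in ['b', 'a', 'e'] -> ['b', 'a', 'e']
'e': index 2 in ['b', 'a', 'e'] -> ['e', 'b', 'a']
'a': index 2 in ['e', 'b', 'a'] -> ['a', 'e', 'b']
'a': index 0 in ['a', 'e', 'b'] -> ['a', 'e', 'b']
'a': index 0 in ['a', 'e', 'b'] -> ['a', 'e', 'b']
'e': index 1 in ['a', 'e', 'b'] -> ['e', 'a', 'b']


Output: [1, 0, 2, 2, 0, 0, 1]


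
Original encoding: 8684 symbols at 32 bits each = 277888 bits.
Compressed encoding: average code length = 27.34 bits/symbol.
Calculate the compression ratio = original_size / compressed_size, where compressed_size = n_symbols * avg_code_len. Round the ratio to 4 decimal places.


original_size = n_symbols * orig_bits = 8684 * 32 = 277888 bits
compressed_size = n_symbols * avg_code_len = 8684 * 27.34 = 237420.56 bits
ratio = original_size / compressed_size = 277888 / 237420.56 = 1.1704

Compression ratio = 1.1704


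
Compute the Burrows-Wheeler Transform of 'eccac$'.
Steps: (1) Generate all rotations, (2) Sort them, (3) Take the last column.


Rotations (sorted):
  0: $eccac -> last char: c
  1: ac$ecc -> last char: c
  2: c$ecca -> last char: a
  3: cac$ec -> last char: c
  4: ccac$e -> last char: e
  5: eccac$ -> last char: $


BWT = ccace$


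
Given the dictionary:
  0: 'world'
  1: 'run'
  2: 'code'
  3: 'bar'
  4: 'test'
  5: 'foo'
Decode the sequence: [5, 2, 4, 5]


Look up each index in the dictionary:
  5 -> 'foo'
  2 -> 'code'
  4 -> 'test'
  5 -> 'foo'

Decoded: "foo code test foo"


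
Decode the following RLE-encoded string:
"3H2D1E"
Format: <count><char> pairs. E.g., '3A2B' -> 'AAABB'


Expanding each <count><char> pair:
  3H -> 'HHH'
  2D -> 'DD'
  1E -> 'E'

Decoded = HHHDDE


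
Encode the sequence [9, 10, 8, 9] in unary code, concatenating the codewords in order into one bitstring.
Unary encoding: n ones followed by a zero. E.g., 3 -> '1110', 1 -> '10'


Encode each number as n ones followed by a terminating 0:
  9 -> 1111111110 (10 bits)
  10 -> 11111111110 (11 bits)
  8 -> 111111110 (9 bits)
  9 -> 1111111110 (10 bits)
Total length = 10 + 11 + 9 + 10 = 40 bits.

Unary([9, 10, 8, 9]) = 1111111110111111111101111111101111111110 (40 bits)


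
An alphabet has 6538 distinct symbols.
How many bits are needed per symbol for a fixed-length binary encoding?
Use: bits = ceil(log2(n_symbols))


log2(6538) = 12.6746
Bracket: 2^12 = 4096 < 6538 <= 2^13 = 8192
So ceil(log2(6538)) = 13

bits = ceil(log2(6538)) = ceil(12.6746) = 13 bits


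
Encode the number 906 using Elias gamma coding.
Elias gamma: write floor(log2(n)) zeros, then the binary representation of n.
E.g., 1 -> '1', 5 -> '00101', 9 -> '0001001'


num_bits = floor(log2(906)) + 1 = 10
leading_zeros = num_bits - 1 = 9
binary(906) = 1110001010

Elias gamma(906) = '000000000' + '1110001010' = 0000000001110001010 (19 bits)


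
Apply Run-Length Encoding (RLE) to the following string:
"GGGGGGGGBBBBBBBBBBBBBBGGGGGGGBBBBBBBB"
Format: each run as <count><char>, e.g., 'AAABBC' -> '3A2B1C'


Scanning runs left to right:
  i=0: run of 'G' x 8 -> '8G'
  i=8: run of 'B' x 14 -> '14B'
  i=22: run of 'G' x 7 -> '7G'
  i=29: run of 'B' x 8 -> '8B'

RLE = 8G14B7G8B


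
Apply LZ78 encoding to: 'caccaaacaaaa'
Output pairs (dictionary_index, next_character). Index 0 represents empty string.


LZ78 encoding steps:
Dictionary: {0: ''}
Step 1: w='' (idx 0), next='c' -> output (0, 'c'), add 'c' as idx 1
Step 2: w='' (idx 0), next='a' -> output (0, 'a'), add 'a' as idx 2
Step 3: w='c' (idx 1), next='c' -> output (1, 'c'), add 'cc' as idx 3
Step 4: w='a' (idx 2), next='a' -> output (2, 'a'), add 'aa' as idx 4
Step 5: w='a' (idx 2), next='c' -> output (2, 'c'), add 'ac' as idx 5
Step 6: w='aa' (idx 4), next='a' -> output (4, 'a'), add 'aaa' as idx 6
Step 7: w='a' (idx 2), end of input -> output (2, '')


Encoded: [(0, 'c'), (0, 'a'), (1, 'c'), (2, 'a'), (2, 'c'), (4, 'a'), (2, '')]


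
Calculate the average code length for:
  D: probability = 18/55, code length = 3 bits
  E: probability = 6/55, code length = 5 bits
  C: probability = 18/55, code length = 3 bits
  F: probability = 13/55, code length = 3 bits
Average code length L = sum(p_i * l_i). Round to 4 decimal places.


Weighted contributions p_i * l_i:
  D: (18/55) * 3 = 54/55
  E: (6/55) * 5 = 30/55
  C: (18/55) * 3 = 54/55
  F: (13/55) * 3 = 39/55
Sum = (54 + 30 + 54 + 39)/55 = 177/55

L = 177/55 = 3.2182 bits/symbol


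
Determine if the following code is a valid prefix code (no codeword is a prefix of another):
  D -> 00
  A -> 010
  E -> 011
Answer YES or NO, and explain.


Checking each pair (does one codeword prefix another?):
  D='00' vs A='010': no prefix
  D='00' vs E='011': no prefix
  A='010' vs D='00': no prefix
  A='010' vs E='011': no prefix
  E='011' vs D='00': no prefix
  E='011' vs A='010': no prefix
No violation found over all pairs.

YES -- this is a valid prefix code. No codeword is a prefix of any other codeword.


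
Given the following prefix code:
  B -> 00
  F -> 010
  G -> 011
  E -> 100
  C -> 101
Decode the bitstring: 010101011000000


Decoding step by step:
Bits 010 -> F
Bits 101 -> C
Bits 011 -> G
Bits 00 -> B
Bits 00 -> B
Bits 00 -> B


Decoded message: FCGBBB


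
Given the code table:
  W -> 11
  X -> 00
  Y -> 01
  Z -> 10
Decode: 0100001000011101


Decoding:
01 -> Y
00 -> X
00 -> X
10 -> Z
00 -> X
01 -> Y
11 -> W
01 -> Y


Result: YXXZXYWY


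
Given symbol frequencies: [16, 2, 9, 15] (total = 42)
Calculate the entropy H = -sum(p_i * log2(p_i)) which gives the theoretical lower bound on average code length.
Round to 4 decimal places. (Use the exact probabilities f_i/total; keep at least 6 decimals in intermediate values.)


Per-symbol terms -p_i * log2(p_i) with p_i = f_i/42:
  p = 16/42 = 0.380952: log2(p) = -1.392317, -p*log2(p) = 0.530407
  p = 2/42 = 0.047619: log2(p) = -4.392317, -p*log2(p) = 0.209158
  p = 9/42 = 0.214286: log2(p) = -2.222392, -p*log2(p) = 0.476227
  p = 15/42 = 0.357143: log2(p) = -1.485427, -p*log2(p) = 0.530510
H = 0.530407 + 0.209158 + 0.476227 + 0.530510 = 1.746302

H = 1.7463 bits/symbol


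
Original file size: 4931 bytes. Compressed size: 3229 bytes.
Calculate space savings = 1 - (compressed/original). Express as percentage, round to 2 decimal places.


ratio = compressed/original = 3229/4931 = 0.654837
savings = 1 - ratio = 1 - 0.654837 = 0.345163
as a percentage: 0.345163 * 100 = 34.52%

Space savings = 1 - 3229/4931 = 34.52%
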